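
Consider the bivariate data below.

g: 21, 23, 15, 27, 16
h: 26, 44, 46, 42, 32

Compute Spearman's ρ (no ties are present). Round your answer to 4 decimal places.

-0.2000

Rank g: 3, 4, 1, 5, 2
Rank h: 1, 4, 5, 3, 2
d = rank(g) − rank(h): 2, 0, -4, 2, 0; Σd² = 24
ρ = 1 − 6Σd² / [n(n²−1)] = 1 − 6×24 / (5×24) = 1 − 144/120 ≈ -0.2000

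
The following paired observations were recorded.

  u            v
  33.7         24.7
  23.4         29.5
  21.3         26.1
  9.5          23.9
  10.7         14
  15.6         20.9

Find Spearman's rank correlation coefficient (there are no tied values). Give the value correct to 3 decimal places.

0.657

Rank u: 6, 5, 4, 1, 2, 3
Rank v: 4, 6, 5, 3, 1, 2
d = rank(u) − rank(v): 2, -1, -1, -2, 1, 1; Σd² = 12
ρ = 1 − 6Σd² / [n(n²−1)] = 1 − 6×12 / (6×35) = 1 − 72/210 ≈ 0.657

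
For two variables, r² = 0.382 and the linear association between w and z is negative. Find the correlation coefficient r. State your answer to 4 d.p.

|r| = √0.382 = 0.6181
The association is negative, so r = −0.6181.

-0.6181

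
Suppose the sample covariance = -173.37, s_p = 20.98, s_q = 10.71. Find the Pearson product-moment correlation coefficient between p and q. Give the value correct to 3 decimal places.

r = Cov(p,q) / (s_p · s_q) = -173.37 / (20.98 × 10.71)
  = -173.37 / 224.6958 ≈ -0.772

-0.772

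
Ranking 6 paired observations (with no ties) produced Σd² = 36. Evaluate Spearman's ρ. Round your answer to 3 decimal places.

ρ = 1 − 6Σd² / [n(n²−1)] = 1 − 6×36 / (6×35)
  = 1 − 216/210 = 1 − 1.0286 ≈ -0.029

-0.029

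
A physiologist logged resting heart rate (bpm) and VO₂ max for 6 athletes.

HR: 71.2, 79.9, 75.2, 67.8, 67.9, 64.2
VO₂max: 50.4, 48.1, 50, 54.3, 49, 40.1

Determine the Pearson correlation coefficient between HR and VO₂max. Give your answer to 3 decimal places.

n = 6, Σx = 426.2, Σy = 291.9, Σx² = 30437.38, Σy² = 14311.27, Σxy = 20774.73
nΣxy − ΣxΣy = 124648.38 − 124407.78 = 240.6
nΣx² − (Σx)² = 182624.28 − 181646.44 = 977.84; nΣy² − (Σy)² = 85867.62 − 85205.61 = 662.01
r = 240.6 / √(977.84 × 662.01) = 240.6 / 804.5743 ≈ 0.299

0.299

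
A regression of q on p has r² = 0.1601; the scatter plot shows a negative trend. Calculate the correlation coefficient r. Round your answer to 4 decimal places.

-0.4001

|r| = √0.1601 = 0.4001
The association is negative, so r = −0.4001.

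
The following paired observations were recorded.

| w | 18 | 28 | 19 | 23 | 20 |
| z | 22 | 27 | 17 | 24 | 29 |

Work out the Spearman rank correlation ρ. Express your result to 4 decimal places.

Rank w: 1, 5, 2, 4, 3
Rank z: 2, 4, 1, 3, 5
d = rank(w) − rank(z): -1, 1, 1, 1, -2; Σd² = 8
ρ = 1 − 6Σd² / [n(n²−1)] = 1 − 6×8 / (5×24) = 1 − 48/120 ≈ 0.6000

0.6000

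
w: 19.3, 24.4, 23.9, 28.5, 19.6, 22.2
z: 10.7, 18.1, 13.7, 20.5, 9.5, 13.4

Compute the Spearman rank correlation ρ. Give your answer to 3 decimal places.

0.943

Rank w: 1, 5, 4, 6, 2, 3
Rank z: 2, 5, 4, 6, 1, 3
d = rank(w) − rank(z): -1, 0, 0, 0, 1, 0; Σd² = 2
ρ = 1 − 6Σd² / [n(n²−1)] = 1 − 6×2 / (6×35) = 1 − 12/210 ≈ 0.943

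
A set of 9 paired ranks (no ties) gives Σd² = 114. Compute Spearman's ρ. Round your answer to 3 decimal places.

ρ = 1 − 6Σd² / [n(n²−1)] = 1 − 6×114 / (9×80)
  = 1 − 684/720 = 1 − 0.9500 ≈ 0.050

0.050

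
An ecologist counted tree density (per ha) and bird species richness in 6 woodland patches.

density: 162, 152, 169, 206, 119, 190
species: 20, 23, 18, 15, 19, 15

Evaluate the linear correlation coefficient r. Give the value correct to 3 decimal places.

-0.680

n = 6, Σx = 998, Σy = 110, Σx² = 170606, Σy² = 2064, Σxy = 17979
nΣxy − ΣxΣy = 107874 − 109780 = -1906
nΣx² − (Σx)² = 1023636 − 996004 = 27632; nΣy² − (Σy)² = 12384 − 12100 = 284
r = -1906 / √(27632 × 284) = -1906 / 2801.3368 ≈ -0.680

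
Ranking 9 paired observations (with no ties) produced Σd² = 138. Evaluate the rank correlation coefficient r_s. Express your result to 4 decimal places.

-0.1500

ρ = 1 − 6Σd² / [n(n²−1)] = 1 − 6×138 / (9×80)
  = 1 − 828/720 = 1 − 1.15000 ≈ -0.1500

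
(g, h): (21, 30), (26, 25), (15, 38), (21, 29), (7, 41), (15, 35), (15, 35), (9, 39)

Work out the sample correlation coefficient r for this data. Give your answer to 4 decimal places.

-0.9714

n = 8, Σg = 129, Σh = 272, Σg² = 2363, Σh² = 9462, Σgh = 4147
nΣgh − ΣgΣh = 33176 − 35088 = -1912
nΣg² − (Σg)² = 18904 − 16641 = 2263; nΣh² − (Σh)² = 75696 − 73984 = 1712
r = -1912 / √(2263 × 1712) = -1912 / 1968.3130 ≈ -0.9714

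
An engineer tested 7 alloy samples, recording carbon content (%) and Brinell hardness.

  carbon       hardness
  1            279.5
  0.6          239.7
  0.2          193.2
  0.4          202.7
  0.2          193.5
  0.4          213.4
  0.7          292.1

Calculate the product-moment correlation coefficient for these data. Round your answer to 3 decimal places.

n = 7, Σx = 3.5, Σy = 1614.1, Σx² = 2.25, Σy² = 382294.09, Σxy = 871.57
nΣxy − ΣxΣy = 6100.99 − 5649.35 = 451.64
nΣx² − (Σx)² = 15.75 − 12.25 = 3.5; nΣy² − (Σy)² = 2676058.63 − 2605318.81 = 70739.82
r = 451.64 / √(3.5 × 70739.82) = 451.64 / 497.5835 ≈ 0.908

0.908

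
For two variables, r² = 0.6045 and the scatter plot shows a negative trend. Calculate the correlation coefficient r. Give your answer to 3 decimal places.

|r| = √0.6045 = 0.777
The association is negative, so r = −0.777.

-0.777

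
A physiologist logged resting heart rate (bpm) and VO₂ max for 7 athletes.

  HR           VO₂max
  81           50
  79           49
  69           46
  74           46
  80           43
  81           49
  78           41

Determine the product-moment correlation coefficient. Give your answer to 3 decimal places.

n = 7, Σx = 542, Σy = 324, Σx² = 42084, Σy² = 15064, Σxy = 25106
nΣxy − ΣxΣy = 175742 − 175608 = 134
nΣx² − (Σx)² = 294588 − 293764 = 824; nΣy² − (Σy)² = 105448 − 104976 = 472
r = 134 / √(824 × 472) = 134 / 623.6409 ≈ 0.215

0.215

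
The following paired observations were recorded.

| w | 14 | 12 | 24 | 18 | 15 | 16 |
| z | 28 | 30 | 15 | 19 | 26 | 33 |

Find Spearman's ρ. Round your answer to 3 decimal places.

-0.657

Rank w: 2, 1, 6, 5, 3, 4
Rank z: 4, 5, 1, 2, 3, 6
d = rank(w) − rank(z): -2, -4, 5, 3, 0, -2; Σd² = 58
ρ = 1 − 6Σd² / [n(n²−1)] = 1 − 6×58 / (6×35) = 1 − 348/210 ≈ -0.657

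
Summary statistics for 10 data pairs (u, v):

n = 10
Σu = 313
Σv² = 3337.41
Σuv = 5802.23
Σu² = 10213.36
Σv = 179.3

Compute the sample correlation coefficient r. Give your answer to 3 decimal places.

0.842

r = (nΣuv − ΣuΣv) / √[(nΣu² − (Σu)²)(nΣv² − (Σv)²)]
Numerator: 10×5802.23 − 313×179.3 = 1901.4
Denominator: √[(102133.6 − 97969)(33374.1 − 32148.49)] = √[4164.6 × 1225.61] = 2259.2422
r = 1901.4 / 2259.2422 ≈ 0.842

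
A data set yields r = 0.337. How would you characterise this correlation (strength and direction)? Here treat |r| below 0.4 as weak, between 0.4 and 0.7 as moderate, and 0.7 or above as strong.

weak positive

r = 0.337 > 0 so the relationship is positive.
|r| = 0.337, which falls in the weak range.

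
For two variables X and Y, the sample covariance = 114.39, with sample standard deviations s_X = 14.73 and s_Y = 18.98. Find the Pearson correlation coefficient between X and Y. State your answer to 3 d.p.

r = Cov(X,Y) / (s_X · s_Y) = 114.39 / (14.73 × 18.98)
  = 114.39 / 279.5754 ≈ 0.409

0.409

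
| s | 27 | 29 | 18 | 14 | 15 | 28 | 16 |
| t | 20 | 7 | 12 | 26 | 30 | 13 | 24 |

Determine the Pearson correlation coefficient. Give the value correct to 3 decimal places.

-0.744

n = 7, Σs = 147, Σt = 132, Σs² = 3355, Σt² = 2914, Σst = 2521
nΣst − ΣsΣt = 17647 − 19404 = -1757
nΣs² − (Σs)² = 23485 − 21609 = 1876; nΣt² − (Σt)² = 20398 − 17424 = 2974
r = -1757 / √(1876 × 2974) = -1757 / 2362.0381 ≈ -0.744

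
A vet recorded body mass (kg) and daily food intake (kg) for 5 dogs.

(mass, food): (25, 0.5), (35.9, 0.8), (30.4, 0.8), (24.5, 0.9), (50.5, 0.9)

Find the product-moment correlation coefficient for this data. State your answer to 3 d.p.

0.473

n = 5, Σx = 166.3, Σy = 3.9, Σx² = 5988.47, Σy² = 3.15, Σxy = 133.04
nΣxy − ΣxΣy = 665.2 − 648.57 = 16.63
nΣx² − (Σx)² = 29942.35 − 27655.69 = 2286.66; nΣy² − (Σy)² = 15.75 − 15.21 = 0.54
r = 16.63 / √(2286.66 × 0.54) = 16.63 / 35.1397 ≈ 0.473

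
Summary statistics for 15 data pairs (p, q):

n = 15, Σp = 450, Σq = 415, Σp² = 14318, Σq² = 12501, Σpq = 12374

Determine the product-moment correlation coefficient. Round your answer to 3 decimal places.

-0.083

r = (nΣpq − ΣpΣq) / √[(nΣp² − (Σp)²)(nΣq² − (Σq)²)]
Numerator: 15×12374 − 450×415 = -1140
Denominator: √[(214770 − 202500)(187515 − 172225)] = √[12270 × 15290] = 13697.0179
r = -1140 / 13697.0179 ≈ -0.083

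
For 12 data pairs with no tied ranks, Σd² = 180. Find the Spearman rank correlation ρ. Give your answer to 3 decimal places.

ρ = 1 − 6Σd² / [n(n²−1)] = 1 − 6×180 / (12×143)
  = 1 − 1080/1716 = 1 − 0.6294 ≈ 0.371

0.371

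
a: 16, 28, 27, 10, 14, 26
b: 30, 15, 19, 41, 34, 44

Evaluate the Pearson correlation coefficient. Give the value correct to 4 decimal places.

-0.5482

n = 6, Σa = 121, Σb = 183, Σa² = 2741, Σb² = 6259, Σab = 3443
nΣab − ΣaΣb = 20658 − 22143 = -1485
nΣa² − (Σa)² = 16446 − 14641 = 1805; nΣb² − (Σb)² = 37554 − 33489 = 4065
r = -1485 / √(1805 × 4065) = -1485 / 2708.7497 ≈ -0.5482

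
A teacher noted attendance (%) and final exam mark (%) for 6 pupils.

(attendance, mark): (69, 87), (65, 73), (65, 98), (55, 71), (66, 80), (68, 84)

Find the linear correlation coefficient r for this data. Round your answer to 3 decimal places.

0.542

n = 6, Σx = 388, Σy = 493, Σx² = 25216, Σy² = 40999, Σxy = 32015
nΣxy − ΣxΣy = 192090 − 191284 = 806
nΣx² − (Σx)² = 151296 − 150544 = 752; nΣy² − (Σy)² = 245994 − 243049 = 2945
r = 806 / √(752 × 2945) = 806 / 1488.1667 ≈ 0.542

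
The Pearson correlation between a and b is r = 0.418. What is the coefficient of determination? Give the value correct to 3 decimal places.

0.175

r² = (0.418)² = 0.175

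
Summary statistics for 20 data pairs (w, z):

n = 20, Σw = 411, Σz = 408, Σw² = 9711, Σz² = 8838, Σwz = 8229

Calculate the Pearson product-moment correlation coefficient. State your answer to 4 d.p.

-0.1926

r = (nΣwz − ΣwΣz) / √[(nΣw² − (Σw)²)(nΣz² − (Σz)²)]
Numerator: 20×8229 − 411×408 = -3108
Denominator: √[(194220 − 168921)(176760 − 166464)] = √[25299 × 10296] = 16139.3465
r = -3108 / 16139.3465 ≈ -0.1926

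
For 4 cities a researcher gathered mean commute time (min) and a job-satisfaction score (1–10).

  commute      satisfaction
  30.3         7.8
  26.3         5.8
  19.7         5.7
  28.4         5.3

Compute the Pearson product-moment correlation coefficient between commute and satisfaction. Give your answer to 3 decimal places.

n = 4, Σx = 104.7, Σy = 24.6, Σx² = 2804.43, Σy² = 155.06, Σxy = 651.69
nΣxy − ΣxΣy = 2606.76 − 2575.62 = 31.14
nΣx² − (Σx)² = 11217.72 − 10962.09 = 255.63; nΣy² − (Σy)² = 620.24 − 605.16 = 15.08
r = 31.14 / √(255.63 × 15.08) = 31.14 / 62.0878 ≈ 0.502

0.502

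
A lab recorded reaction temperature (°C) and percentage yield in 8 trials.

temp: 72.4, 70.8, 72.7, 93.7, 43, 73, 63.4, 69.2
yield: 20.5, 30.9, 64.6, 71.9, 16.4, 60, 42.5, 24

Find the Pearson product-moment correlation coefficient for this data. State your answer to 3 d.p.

n = 8, Σx = 558.2, Σy = 330.8, Σx² = 40305.58, Σy² = 16969.04, Σxy = 24545.87
nΣxy − ΣxΣy = 196366.96 − 184652.56 = 11714.4
nΣx² − (Σx)² = 322444.64 − 311587.24 = 10857.4; nΣy² − (Σy)² = 135752.32 − 109428.64 = 26323.68
r = 11714.4 / √(10857.4 × 26323.68) = 11714.4 / 16905.8192 ≈ 0.693

0.693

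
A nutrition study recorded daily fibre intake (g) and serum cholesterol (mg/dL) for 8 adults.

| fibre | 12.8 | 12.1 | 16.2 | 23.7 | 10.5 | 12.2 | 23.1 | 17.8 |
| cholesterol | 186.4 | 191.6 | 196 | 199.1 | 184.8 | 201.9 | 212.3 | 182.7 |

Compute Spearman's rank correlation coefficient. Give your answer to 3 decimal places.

Rank fibre: 4, 2, 5, 8, 1, 3, 7, 6
Rank cholesterol: 3, 4, 5, 6, 2, 7, 8, 1
d = rank(fibre) − rank(cholesterol): 1, -2, 0, 2, -1, -4, -1, 5; Σd² = 52
ρ = 1 − 6Σd² / [n(n²−1)] = 1 − 6×52 / (8×63) = 1 − 312/504 ≈ 0.381

0.381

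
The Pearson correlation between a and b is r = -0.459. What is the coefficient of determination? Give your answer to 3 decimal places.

r² = (-0.459)² = 0.211

0.211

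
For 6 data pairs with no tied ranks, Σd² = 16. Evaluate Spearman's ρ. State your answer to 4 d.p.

0.5429

ρ = 1 − 6Σd² / [n(n²−1)] = 1 − 6×16 / (6×35)
  = 1 − 96/210 = 1 − 0.45714 ≈ 0.5429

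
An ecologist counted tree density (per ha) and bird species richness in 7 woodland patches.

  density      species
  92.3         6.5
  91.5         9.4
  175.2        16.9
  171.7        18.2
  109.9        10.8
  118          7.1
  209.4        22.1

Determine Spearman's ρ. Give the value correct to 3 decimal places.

0.786

Rank density: 2, 1, 6, 5, 3, 4, 7
Rank species: 1, 3, 5, 6, 4, 2, 7
d = rank(density) − rank(species): 1, -2, 1, -1, -1, 2, 0; Σd² = 12
ρ = 1 − 6Σd² / [n(n²−1)] = 1 − 6×12 / (7×48) = 1 − 72/336 ≈ 0.786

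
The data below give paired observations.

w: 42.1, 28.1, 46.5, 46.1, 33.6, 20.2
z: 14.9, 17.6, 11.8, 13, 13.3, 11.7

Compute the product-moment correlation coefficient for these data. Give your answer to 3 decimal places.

-0.151

n = 6, Σw = 216.6, Σz = 82.3, Σw² = 8386.48, Σz² = 1153.79, Σwz = 2953.07
nΣwz − ΣwΣz = 17718.42 − 17826.18 = -107.76
nΣw² − (Σw)² = 50318.88 − 46915.56 = 3403.32; nΣz² − (Σz)² = 6922.74 − 6773.29 = 149.45
r = -107.76 / √(3403.32 × 149.45) = -107.76 / 713.1803 ≈ -0.151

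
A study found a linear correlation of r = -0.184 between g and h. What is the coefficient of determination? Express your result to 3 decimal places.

r² = (-0.184)² = 0.034

0.034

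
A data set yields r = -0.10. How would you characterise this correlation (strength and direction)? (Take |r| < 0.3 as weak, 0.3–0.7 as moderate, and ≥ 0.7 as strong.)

weak negative

r = -0.10 < 0 so the relationship is negative.
|r| = 0.10, which falls in the weak range.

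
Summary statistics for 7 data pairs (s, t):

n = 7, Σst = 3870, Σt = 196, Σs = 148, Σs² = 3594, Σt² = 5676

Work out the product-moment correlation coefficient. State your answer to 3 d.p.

-0.927

r = (nΣst − ΣsΣt) / √[(nΣs² − (Σs)²)(nΣt² − (Σt)²)]
Numerator: 7×3870 − 148×196 = -1918
Denominator: √[(25158 − 21904)(39732 − 38416)] = √[3254 × 1316] = 2069.3632
r = -1918 / 2069.3632 ≈ -0.927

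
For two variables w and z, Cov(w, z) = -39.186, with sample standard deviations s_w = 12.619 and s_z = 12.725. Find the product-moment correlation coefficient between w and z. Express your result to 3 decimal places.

r = Cov(w,z) / (s_w · s_z) = -39.186 / (12.619 × 12.725)
  = -39.186 / 160.5768 ≈ -0.244

-0.244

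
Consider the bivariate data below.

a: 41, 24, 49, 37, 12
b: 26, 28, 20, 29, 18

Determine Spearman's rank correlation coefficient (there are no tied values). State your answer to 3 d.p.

0.100

Rank a: 4, 2, 5, 3, 1
Rank b: 3, 4, 2, 5, 1
d = rank(a) − rank(b): 1, -2, 3, -2, 0; Σd² = 18
ρ = 1 − 6Σd² / [n(n²−1)] = 1 − 6×18 / (5×24) = 1 − 108/120 ≈ 0.100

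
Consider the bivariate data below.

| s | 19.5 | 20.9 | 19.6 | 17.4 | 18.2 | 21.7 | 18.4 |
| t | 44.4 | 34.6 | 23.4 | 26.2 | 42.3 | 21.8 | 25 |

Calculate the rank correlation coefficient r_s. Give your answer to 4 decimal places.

Rank s: 4, 6, 5, 1, 2, 7, 3
Rank t: 7, 5, 2, 4, 6, 1, 3
d = rank(s) − rank(t): -3, 1, 3, -3, -4, 6, 0; Σd² = 80
ρ = 1 − 6Σd² / [n(n²−1)] = 1 − 6×80 / (7×48) = 1 − 480/336 ≈ -0.4286

-0.4286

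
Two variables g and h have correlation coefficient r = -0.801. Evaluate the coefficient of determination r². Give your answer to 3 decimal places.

r² = (-0.801)² = 0.642

0.642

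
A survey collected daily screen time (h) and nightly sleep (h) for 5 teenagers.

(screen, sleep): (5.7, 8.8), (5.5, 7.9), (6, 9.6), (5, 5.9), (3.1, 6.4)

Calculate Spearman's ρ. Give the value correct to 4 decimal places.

0.9000

Rank screen: 4, 3, 5, 2, 1
Rank sleep: 4, 3, 5, 1, 2
d = rank(screen) − rank(sleep): 0, 0, 0, 1, -1; Σd² = 2
ρ = 1 − 6Σd² / [n(n²−1)] = 1 − 6×2 / (5×24) = 1 − 12/120 ≈ 0.9000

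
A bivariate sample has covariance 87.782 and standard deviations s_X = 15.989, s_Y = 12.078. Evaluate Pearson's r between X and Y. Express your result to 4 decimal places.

0.4546

r = Cov(X,Y) / (s_X · s_Y) = 87.782 / (15.989 × 12.078)
  = 87.782 / 193.1151 ≈ 0.4546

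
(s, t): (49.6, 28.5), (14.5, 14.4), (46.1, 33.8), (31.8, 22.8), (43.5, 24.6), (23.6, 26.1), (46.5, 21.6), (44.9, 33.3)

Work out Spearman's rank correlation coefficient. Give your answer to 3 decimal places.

Rank s: 8, 1, 6, 3, 4, 2, 7, 5
Rank t: 6, 1, 8, 3, 4, 5, 2, 7
d = rank(s) − rank(t): 2, 0, -2, 0, 0, -3, 5, -2; Σd² = 46
ρ = 1 − 6Σd² / [n(n²−1)] = 1 − 6×46 / (8×63) = 1 − 276/504 ≈ 0.452

0.452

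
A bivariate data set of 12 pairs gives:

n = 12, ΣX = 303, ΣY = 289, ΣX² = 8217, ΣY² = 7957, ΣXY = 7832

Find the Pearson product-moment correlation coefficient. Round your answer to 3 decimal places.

0.712

r = (nΣXY − ΣXΣY) / √[(nΣX² − (ΣX)²)(nΣY² − (ΣY)²)]
Numerator: 12×7832 − 303×289 = 6417
Denominator: √[(98604 − 91809)(95484 − 83521)] = √[6795 × 11963] = 9016.0182
r = 6417 / 9016.0182 ≈ 0.712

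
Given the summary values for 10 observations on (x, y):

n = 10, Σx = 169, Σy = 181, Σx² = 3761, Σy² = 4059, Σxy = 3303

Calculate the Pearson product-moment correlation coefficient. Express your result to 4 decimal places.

r = (nΣxy − ΣxΣy) / √[(nΣx² − (Σx)²)(nΣy² − (Σy)²)]
Numerator: 10×3303 − 169×181 = 2441
Denominator: √[(37610 − 28561)(40590 − 32761)] = √[9049 × 7829] = 8416.9247
r = 2441 / 8416.9247 ≈ 0.2900

0.2900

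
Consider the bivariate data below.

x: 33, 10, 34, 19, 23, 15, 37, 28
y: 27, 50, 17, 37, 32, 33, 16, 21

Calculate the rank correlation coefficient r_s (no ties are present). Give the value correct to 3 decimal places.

Rank x: 6, 1, 7, 3, 4, 2, 8, 5
Rank y: 4, 8, 2, 7, 5, 6, 1, 3
d = rank(x) − rank(y): 2, -7, 5, -4, -1, -4, 7, 2; Σd² = 164
ρ = 1 − 6Σd² / [n(n²−1)] = 1 − 6×164 / (8×63) = 1 − 984/504 ≈ -0.952

-0.952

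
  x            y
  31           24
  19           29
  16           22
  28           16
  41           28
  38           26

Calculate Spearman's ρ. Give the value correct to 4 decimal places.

Rank x: 4, 2, 1, 3, 6, 5
Rank y: 3, 6, 2, 1, 5, 4
d = rank(x) − rank(y): 1, -4, -1, 2, 1, 1; Σd² = 24
ρ = 1 − 6Σd² / [n(n²−1)] = 1 − 6×24 / (6×35) = 1 − 144/210 ≈ 0.3143

0.3143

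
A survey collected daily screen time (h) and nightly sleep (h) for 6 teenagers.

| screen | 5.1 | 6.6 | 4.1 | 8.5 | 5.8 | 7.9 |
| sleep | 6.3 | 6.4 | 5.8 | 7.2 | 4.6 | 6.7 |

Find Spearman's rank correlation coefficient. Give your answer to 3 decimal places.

Rank screen: 2, 4, 1, 6, 3, 5
Rank sleep: 3, 4, 2, 6, 1, 5
d = rank(screen) − rank(sleep): -1, 0, -1, 0, 2, 0; Σd² = 6
ρ = 1 − 6Σd² / [n(n²−1)] = 1 − 6×6 / (6×35) = 1 − 36/210 ≈ 0.829

0.829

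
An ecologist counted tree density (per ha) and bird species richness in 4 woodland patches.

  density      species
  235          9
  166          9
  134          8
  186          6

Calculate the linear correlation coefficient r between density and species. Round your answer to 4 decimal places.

0.1615

n = 4, Σx = 721, Σy = 32, Σx² = 135333, Σy² = 262, Σxy = 5797
nΣxy − ΣxΣy = 23188 − 23072 = 116
nΣx² − (Σx)² = 541332 − 519841 = 21491; nΣy² − (Σy)² = 1048 − 1024 = 24
r = 116 / √(21491 × 24) = 116 / 718.1810 ≈ 0.1615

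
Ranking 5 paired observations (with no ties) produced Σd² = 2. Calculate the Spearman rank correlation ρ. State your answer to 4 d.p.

ρ = 1 − 6Σd² / [n(n²−1)] = 1 − 6×2 / (5×24)
  = 1 − 12/120 = 1 − 0.10000 ≈ 0.9000

0.9000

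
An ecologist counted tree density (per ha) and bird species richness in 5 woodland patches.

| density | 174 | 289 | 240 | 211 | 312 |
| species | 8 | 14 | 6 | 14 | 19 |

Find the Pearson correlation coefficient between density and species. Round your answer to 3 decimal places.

0.684

n = 5, Σx = 1226, Σy = 61, Σx² = 313262, Σy² = 853, Σxy = 15760
nΣxy − ΣxΣy = 78800 − 74786 = 4014
nΣx² − (Σx)² = 1566310 − 1503076 = 63234; nΣy² − (Σy)² = 4265 − 3721 = 544
r = 4014 / √(63234 × 544) = 4014 / 5865.0913 ≈ 0.684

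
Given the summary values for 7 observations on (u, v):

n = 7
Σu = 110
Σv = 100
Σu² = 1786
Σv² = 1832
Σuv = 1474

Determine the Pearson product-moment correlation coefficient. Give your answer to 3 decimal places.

-0.640

r = (nΣuv − ΣuΣv) / √[(nΣu² − (Σu)²)(nΣv² − (Σv)²)]
Numerator: 7×1474 − 110×100 = -682
Denominator: √[(12502 − 12100)(12824 − 10000)] = √[402 × 2824] = 1065.4802
r = -682 / 1065.4802 ≈ -0.640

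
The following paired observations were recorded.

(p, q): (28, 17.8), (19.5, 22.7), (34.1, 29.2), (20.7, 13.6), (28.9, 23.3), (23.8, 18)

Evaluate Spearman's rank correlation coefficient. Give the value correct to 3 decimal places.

Rank p: 4, 1, 6, 2, 5, 3
Rank q: 2, 4, 6, 1, 5, 3
d = rank(p) − rank(q): 2, -3, 0, 1, 0, 0; Σd² = 14
ρ = 1 − 6Σd² / [n(n²−1)] = 1 − 6×14 / (6×35) = 1 − 84/210 ≈ 0.600

0.600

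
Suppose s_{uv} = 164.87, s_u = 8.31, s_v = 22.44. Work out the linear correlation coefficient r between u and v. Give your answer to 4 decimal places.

r = Cov(u,v) / (s_u · s_v) = 164.87 / (8.31 × 22.44)
  = 164.87 / 186.4764 ≈ 0.8841

0.8841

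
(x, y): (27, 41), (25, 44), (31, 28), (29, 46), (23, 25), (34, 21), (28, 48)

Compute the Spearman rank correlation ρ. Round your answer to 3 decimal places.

-0.179

Rank x: 3, 2, 6, 5, 1, 7, 4
Rank y: 4, 5, 3, 6, 2, 1, 7
d = rank(x) − rank(y): -1, -3, 3, -1, -1, 6, -3; Σd² = 66
ρ = 1 − 6Σd² / [n(n²−1)] = 1 − 6×66 / (7×48) = 1 − 396/336 ≈ -0.179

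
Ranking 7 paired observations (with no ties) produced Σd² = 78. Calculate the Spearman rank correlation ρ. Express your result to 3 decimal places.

ρ = 1 − 6Σd² / [n(n²−1)] = 1 − 6×78 / (7×48)
  = 1 − 468/336 = 1 − 1.3929 ≈ -0.393

-0.393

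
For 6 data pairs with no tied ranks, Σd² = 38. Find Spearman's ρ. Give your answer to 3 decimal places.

-0.086

ρ = 1 − 6Σd² / [n(n²−1)] = 1 − 6×38 / (6×35)
  = 1 − 228/210 = 1 − 1.0857 ≈ -0.086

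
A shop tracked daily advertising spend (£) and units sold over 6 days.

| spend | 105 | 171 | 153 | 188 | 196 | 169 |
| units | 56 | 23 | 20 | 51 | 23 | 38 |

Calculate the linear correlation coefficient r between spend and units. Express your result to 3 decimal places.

n = 6, Σx = 982, Σy = 211, Σx² = 165996, Σy² = 8639, Σxy = 33391
nΣxy − ΣxΣy = 200346 − 207202 = -6856
nΣx² − (Σx)² = 995976 − 964324 = 31652; nΣy² − (Σy)² = 51834 − 44521 = 7313
r = -6856 / √(31652 × 7313) = -6856 / 15214.1735 ≈ -0.451

-0.451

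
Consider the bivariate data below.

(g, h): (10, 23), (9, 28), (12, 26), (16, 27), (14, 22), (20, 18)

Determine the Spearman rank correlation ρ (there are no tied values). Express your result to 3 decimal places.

Rank g: 2, 1, 3, 5, 4, 6
Rank h: 3, 6, 4, 5, 2, 1
d = rank(g) − rank(h): -1, -5, -1, 0, 2, 5; Σd² = 56
ρ = 1 − 6Σd² / [n(n²−1)] = 1 − 6×56 / (6×35) = 1 − 336/210 ≈ -0.600

-0.600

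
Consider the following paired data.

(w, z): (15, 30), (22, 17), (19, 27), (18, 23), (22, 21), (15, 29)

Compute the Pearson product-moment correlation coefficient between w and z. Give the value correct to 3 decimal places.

n = 6, Σw = 111, Σz = 147, Σw² = 2103, Σz² = 3729, Σwz = 2648
nΣwz − ΣwΣz = 15888 − 16317 = -429
nΣw² − (Σw)² = 12618 − 12321 = 297; nΣz² − (Σz)² = 22374 − 21609 = 765
r = -429 / √(297 × 765) = -429 / 476.6603 ≈ -0.900

-0.900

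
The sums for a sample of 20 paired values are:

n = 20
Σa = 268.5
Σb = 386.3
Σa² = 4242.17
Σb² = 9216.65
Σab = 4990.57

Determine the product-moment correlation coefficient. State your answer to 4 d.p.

-0.1848

r = (nΣab − ΣaΣb) / √[(nΣa² − (Σa)²)(nΣb² − (Σb)²)]
Numerator: 20×4990.57 − 268.5×386.3 = -3910.15
Denominator: √[(84843.4 − 72092.25)(184333 − 149227.69)] = √[12751.15 × 35105.31] = 21157.3409
r = -3910.15 / 21157.3409 ≈ -0.1848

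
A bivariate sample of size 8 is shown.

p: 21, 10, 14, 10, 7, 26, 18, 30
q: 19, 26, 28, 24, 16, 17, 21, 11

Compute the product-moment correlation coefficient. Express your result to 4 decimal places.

-0.6175

n = 8, Σp = 136, Σq = 162, Σp² = 2786, Σq² = 3504, Σpq = 2553
nΣpq − ΣpΣq = 20424 − 22032 = -1608
nΣp² − (Σp)² = 22288 − 18496 = 3792; nΣq² − (Σq)² = 28032 − 26244 = 1788
r = -1608 / √(3792 × 1788) = -1608 / 2603.8617 ≈ -0.6175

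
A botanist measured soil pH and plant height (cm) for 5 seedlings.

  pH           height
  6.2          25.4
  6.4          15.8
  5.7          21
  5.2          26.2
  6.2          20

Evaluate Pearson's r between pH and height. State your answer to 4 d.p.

n = 5, Σx = 29.7, Σy = 108.4, Σx² = 177.37, Σy² = 2422.24, Σxy = 638.54
nΣxy − ΣxΣy = 3192.7 − 3219.48 = -26.78
nΣx² − (Σx)² = 886.85 − 882.09 = 4.76; nΣy² − (Σy)² = 12111.2 − 11750.56 = 360.64
r = -26.78 / √(4.76 × 360.64) = -26.78 / 41.4324 ≈ -0.6464

-0.6464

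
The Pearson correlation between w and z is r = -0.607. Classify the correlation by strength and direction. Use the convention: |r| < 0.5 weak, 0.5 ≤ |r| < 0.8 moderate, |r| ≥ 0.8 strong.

moderate negative

r = -0.607 < 0 so the relationship is negative.
|r| = 0.607, which falls in the moderate range.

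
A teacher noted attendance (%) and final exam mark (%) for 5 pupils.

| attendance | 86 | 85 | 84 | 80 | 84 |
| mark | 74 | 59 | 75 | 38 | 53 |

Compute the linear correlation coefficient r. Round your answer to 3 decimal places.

n = 5, Σx = 419, Σy = 299, Σx² = 35133, Σy² = 18835, Σxy = 25171
nΣxy − ΣxΣy = 125855 − 125281 = 574
nΣx² − (Σx)² = 175665 − 175561 = 104; nΣy² − (Σy)² = 94175 − 89401 = 4774
r = 574 / √(104 × 4774) = 574 / 704.6247 ≈ 0.815

0.815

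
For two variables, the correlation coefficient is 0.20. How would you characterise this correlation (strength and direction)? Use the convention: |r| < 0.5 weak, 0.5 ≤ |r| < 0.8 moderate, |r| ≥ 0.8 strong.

weak positive

r = 0.20 > 0 so the relationship is positive.
|r| = 0.20, which falls in the weak range.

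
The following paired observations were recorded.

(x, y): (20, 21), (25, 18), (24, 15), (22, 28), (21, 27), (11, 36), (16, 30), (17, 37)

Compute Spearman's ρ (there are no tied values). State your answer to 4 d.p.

-0.8095

Rank x: 4, 8, 7, 6, 5, 1, 2, 3
Rank y: 3, 2, 1, 5, 4, 7, 6, 8
d = rank(x) − rank(y): 1, 6, 6, 1, 1, -6, -4, -5; Σd² = 152
ρ = 1 − 6Σd² / [n(n²−1)] = 1 − 6×152 / (8×63) = 1 − 912/504 ≈ -0.8095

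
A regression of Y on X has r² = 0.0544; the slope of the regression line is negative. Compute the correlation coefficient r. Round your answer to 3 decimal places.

|r| = √0.0544 = 0.233
The association is negative, so r = −0.233.

-0.233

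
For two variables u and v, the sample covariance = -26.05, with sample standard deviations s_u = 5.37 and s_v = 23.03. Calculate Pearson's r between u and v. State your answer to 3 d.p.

-0.211

r = Cov(u,v) / (s_u · s_v) = -26.05 / (5.37 × 23.03)
  = -26.05 / 123.6711 ≈ -0.211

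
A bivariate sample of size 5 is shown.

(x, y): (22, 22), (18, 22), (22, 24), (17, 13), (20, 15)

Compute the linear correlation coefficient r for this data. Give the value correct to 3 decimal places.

n = 5, Σx = 99, Σy = 96, Σx² = 1981, Σy² = 1938, Σxy = 1929
nΣxy − ΣxΣy = 9645 − 9504 = 141
nΣx² − (Σx)² = 9905 − 9801 = 104; nΣy² − (Σy)² = 9690 − 9216 = 474
r = 141 / √(104 × 474) = 141 / 222.0270 ≈ 0.635

0.635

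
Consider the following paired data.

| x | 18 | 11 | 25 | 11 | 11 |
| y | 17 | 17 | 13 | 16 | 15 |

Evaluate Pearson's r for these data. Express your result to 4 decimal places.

-0.6347

n = 5, Σx = 76, Σy = 78, Σx² = 1312, Σy² = 1228, Σxy = 1159
nΣxy − ΣxΣy = 5795 − 5928 = -133
nΣx² − (Σx)² = 6560 − 5776 = 784; nΣy² − (Σy)² = 6140 − 6084 = 56
r = -133 / √(784 × 56) = -133 / 209.5328 ≈ -0.6347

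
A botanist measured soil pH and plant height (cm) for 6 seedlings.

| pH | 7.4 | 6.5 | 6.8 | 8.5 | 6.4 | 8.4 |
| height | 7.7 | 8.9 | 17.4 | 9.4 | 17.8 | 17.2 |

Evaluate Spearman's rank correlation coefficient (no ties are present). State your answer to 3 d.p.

-0.371

Rank pH: 4, 2, 3, 6, 1, 5
Rank height: 1, 2, 5, 3, 6, 4
d = rank(pH) − rank(height): 3, 0, -2, 3, -5, 1; Σd² = 48
ρ = 1 − 6Σd² / [n(n²−1)] = 1 − 6×48 / (6×35) = 1 − 288/210 ≈ -0.371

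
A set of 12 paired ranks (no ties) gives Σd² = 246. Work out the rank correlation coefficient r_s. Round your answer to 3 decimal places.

0.140

ρ = 1 − 6Σd² / [n(n²−1)] = 1 − 6×246 / (12×143)
  = 1 − 1476/1716 = 1 − 0.8601 ≈ 0.140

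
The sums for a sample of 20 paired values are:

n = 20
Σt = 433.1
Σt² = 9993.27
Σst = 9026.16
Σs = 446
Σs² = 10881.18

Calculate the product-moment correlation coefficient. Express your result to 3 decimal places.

r = (nΣst − ΣsΣt) / √[(nΣs² − (Σs)²)(nΣt² − (Σt)²)]
Numerator: 20×9026.16 − 446×433.1 = -12639.4
Denominator: √[(217623.6 − 198916)(199865.4 − 187575.61)] = √[18707.6 × 12289.79] = 15162.8650
r = -12639.4 / 15162.8650 ≈ -0.834

-0.834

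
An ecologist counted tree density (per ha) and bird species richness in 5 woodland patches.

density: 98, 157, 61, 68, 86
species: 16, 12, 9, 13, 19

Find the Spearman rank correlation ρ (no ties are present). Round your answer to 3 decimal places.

0.300

Rank density: 4, 5, 1, 2, 3
Rank species: 4, 2, 1, 3, 5
d = rank(density) − rank(species): 0, 3, 0, -1, -2; Σd² = 14
ρ = 1 − 6Σd² / [n(n²−1)] = 1 − 6×14 / (5×24) = 1 − 84/120 ≈ 0.300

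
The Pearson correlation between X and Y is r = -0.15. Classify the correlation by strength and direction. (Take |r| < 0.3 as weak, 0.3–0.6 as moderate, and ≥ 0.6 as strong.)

weak negative

r = -0.15 < 0 so the relationship is negative.
|r| = 0.15, which falls in the weak range.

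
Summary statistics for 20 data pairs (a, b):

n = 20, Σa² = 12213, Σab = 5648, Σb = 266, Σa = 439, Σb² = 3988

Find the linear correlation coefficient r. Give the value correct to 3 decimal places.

-0.177

r = (nΣab − ΣaΣb) / √[(nΣa² − (Σa)²)(nΣb² − (Σb)²)]
Numerator: 20×5648 − 439×266 = -3814
Denominator: √[(244260 − 192721)(79760 − 70756)] = √[51539 × 9004] = 21541.9859
r = -3814 / 21541.9859 ≈ -0.177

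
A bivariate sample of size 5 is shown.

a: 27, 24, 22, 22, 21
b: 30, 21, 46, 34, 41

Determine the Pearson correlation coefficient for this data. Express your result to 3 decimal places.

-0.597

n = 5, Σa = 116, Σb = 172, Σa² = 2714, Σb² = 6294, Σab = 3935
nΣab − ΣaΣb = 19675 − 19952 = -277
nΣa² − (Σa)² = 13570 − 13456 = 114; nΣb² − (Σb)² = 31470 − 29584 = 1886
r = -277 / √(114 × 1886) = -277 / 463.6852 ≈ -0.597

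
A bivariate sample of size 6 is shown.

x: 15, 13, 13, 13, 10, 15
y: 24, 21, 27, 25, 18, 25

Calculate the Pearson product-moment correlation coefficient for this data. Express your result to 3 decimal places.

n = 6, Σx = 79, Σy = 140, Σx² = 1057, Σy² = 3320, Σxy = 1864
nΣxy − ΣxΣy = 11184 − 11060 = 124
nΣx² − (Σx)² = 6342 − 6241 = 101; nΣy² − (Σy)² = 19920 − 19600 = 320
r = 124 / √(101 × 320) = 124 / 179.7776 ≈ 0.690

0.690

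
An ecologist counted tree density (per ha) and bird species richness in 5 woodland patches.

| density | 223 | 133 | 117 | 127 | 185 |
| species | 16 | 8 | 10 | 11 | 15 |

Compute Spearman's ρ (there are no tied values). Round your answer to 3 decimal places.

Rank density: 5, 3, 1, 2, 4
Rank species: 5, 1, 2, 3, 4
d = rank(density) − rank(species): 0, 2, -1, -1, 0; Σd² = 6
ρ = 1 − 6Σd² / [n(n²−1)] = 1 − 6×6 / (5×24) = 1 − 36/120 ≈ 0.700

0.700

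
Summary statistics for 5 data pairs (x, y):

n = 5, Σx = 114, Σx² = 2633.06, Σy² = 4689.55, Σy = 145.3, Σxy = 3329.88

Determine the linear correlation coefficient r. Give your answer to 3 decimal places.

0.135

r = (nΣxy − ΣxΣy) / √[(nΣx² − (Σx)²)(nΣy² − (Σy)²)]
Numerator: 5×3329.88 − 114×145.3 = 85.2
Denominator: √[(13165.3 − 12996)(23447.75 − 21112.09)] = √[169.3 × 2335.66] = 628.8301
r = 85.2 / 628.8301 ≈ 0.135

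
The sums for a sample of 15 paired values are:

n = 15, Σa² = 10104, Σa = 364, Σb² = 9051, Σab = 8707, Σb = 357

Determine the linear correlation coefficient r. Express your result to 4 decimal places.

r = (nΣab − ΣaΣb) / √[(nΣa² − (Σa)²)(nΣb² − (Σb)²)]
Numerator: 15×8707 − 364×357 = 657
Denominator: √[(151560 − 132496)(135765 − 127449)] = √[19064 × 8316] = 12591.1169
r = 657 / 12591.1169 ≈ 0.0522

0.0522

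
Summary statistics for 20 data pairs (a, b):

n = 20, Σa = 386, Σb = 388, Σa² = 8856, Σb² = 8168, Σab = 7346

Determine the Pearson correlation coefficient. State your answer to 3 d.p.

-0.150

r = (nΣab − ΣaΣb) / √[(nΣa² − (Σa)²)(nΣb² − (Σb)²)]
Numerator: 20×7346 − 386×388 = -2848
Denominator: √[(177120 − 148996)(163360 − 150544)] = √[28124 × 12816] = 18985.1833
r = -2848 / 18985.1833 ≈ -0.150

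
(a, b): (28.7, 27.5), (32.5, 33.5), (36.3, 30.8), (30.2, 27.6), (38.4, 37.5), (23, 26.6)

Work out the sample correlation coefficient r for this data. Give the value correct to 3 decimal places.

0.831

n = 6, Σa = 189.1, Σb = 183.5, Σa² = 6113.23, Σb² = 5702.71, Σab = 5881.36
nΣab − ΣaΣb = 35288.16 − 34699.85 = 588.31
nΣa² − (Σa)² = 36679.38 − 35758.81 = 920.57; nΣb² − (Σb)² = 34216.26 − 33672.25 = 544.01
r = 588.31 / √(920.57 × 544.01) = 588.31 / 707.6717 ≈ 0.831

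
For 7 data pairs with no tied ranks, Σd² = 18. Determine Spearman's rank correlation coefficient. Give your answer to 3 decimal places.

ρ = 1 − 6Σd² / [n(n²−1)] = 1 − 6×18 / (7×48)
  = 1 − 108/336 = 1 − 0.3214 ≈ 0.679

0.679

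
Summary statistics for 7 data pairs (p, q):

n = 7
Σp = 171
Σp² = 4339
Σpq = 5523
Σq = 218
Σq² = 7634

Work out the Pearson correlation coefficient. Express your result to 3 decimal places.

0.535

r = (nΣpq − ΣpΣq) / √[(nΣp² − (Σp)²)(nΣq² − (Σq)²)]
Numerator: 7×5523 − 171×218 = 1383
Denominator: √[(30373 − 29241)(53438 − 47524)] = √[1132 × 5914] = 2587.4018
r = 1383 / 2587.4018 ≈ 0.535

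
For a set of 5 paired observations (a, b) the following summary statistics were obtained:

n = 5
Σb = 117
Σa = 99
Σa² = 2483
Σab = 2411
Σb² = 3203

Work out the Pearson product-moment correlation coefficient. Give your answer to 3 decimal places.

r = (nΣab − ΣaΣb) / √[(nΣa² − (Σa)²)(nΣb² − (Σb)²)]
Numerator: 5×2411 − 99×117 = 472
Denominator: √[(12415 − 9801)(16015 − 13689)] = √[2614 × 2326] = 2465.7989
r = 472 / 2465.7989 ≈ 0.191

0.191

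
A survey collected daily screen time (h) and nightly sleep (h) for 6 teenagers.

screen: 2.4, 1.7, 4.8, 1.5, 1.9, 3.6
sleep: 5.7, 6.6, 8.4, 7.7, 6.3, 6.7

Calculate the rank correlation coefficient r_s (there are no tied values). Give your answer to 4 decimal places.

0.2000

Rank screen: 4, 2, 6, 1, 3, 5
Rank sleep: 1, 3, 6, 5, 2, 4
d = rank(screen) − rank(sleep): 3, -1, 0, -4, 1, 1; Σd² = 28
ρ = 1 − 6Σd² / [n(n²−1)] = 1 − 6×28 / (6×35) = 1 − 168/210 ≈ 0.2000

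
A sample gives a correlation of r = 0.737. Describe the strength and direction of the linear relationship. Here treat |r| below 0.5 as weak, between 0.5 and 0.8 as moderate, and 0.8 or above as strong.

moderate positive

r = 0.737 > 0 so the relationship is positive.
|r| = 0.737, which falls in the moderate range.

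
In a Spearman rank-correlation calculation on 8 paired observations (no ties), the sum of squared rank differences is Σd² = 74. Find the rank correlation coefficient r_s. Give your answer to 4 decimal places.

0.1190

ρ = 1 − 6Σd² / [n(n²−1)] = 1 − 6×74 / (8×63)
  = 1 − 444/504 = 1 − 0.88095 ≈ 0.1190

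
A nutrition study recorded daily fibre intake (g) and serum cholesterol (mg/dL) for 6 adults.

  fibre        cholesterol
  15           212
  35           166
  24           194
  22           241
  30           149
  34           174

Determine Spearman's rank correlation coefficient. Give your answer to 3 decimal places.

-0.771

Rank fibre: 1, 6, 3, 2, 4, 5
Rank cholesterol: 5, 2, 4, 6, 1, 3
d = rank(fibre) − rank(cholesterol): -4, 4, -1, -4, 3, 2; Σd² = 62
ρ = 1 − 6Σd² / [n(n²−1)] = 1 − 6×62 / (6×35) = 1 − 372/210 ≈ -0.771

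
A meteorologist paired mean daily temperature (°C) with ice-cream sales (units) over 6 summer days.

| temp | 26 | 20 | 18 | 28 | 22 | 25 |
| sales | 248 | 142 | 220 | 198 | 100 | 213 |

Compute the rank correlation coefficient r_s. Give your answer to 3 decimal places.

Rank temp: 5, 2, 1, 6, 3, 4
Rank sales: 6, 2, 5, 3, 1, 4
d = rank(temp) − rank(sales): -1, 0, -4, 3, 2, 0; Σd² = 30
ρ = 1 − 6Σd² / [n(n²−1)] = 1 − 6×30 / (6×35) = 1 − 180/210 ≈ 0.143

0.143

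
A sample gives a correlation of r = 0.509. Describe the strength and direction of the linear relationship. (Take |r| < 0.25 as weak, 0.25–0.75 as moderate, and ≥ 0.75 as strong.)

moderate positive

r = 0.509 > 0 so the relationship is positive.
|r| = 0.509, which falls in the moderate range.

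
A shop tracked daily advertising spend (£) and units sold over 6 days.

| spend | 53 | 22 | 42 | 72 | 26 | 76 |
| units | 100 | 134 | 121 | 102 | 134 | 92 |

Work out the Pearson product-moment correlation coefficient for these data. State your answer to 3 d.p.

n = 6, Σx = 291, Σy = 683, Σx² = 16693, Σy² = 79421, Σxy = 31150
nΣxy − ΣxΣy = 186900 − 198753 = -11853
nΣx² − (Σx)² = 100158 − 84681 = 15477; nΣy² − (Σy)² = 476526 − 466489 = 10037
r = -11853 / √(15477 × 10037) = -11853 / 12463.6531 ≈ -0.951

-0.951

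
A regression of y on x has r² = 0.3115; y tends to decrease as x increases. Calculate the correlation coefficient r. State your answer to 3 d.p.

|r| = √0.3115 = 0.558
The association is negative, so r = −0.558.

-0.558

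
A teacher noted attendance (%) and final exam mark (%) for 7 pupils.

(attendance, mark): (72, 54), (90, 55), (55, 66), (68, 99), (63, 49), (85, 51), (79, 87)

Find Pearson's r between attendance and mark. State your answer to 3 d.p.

-0.154

n = 7, Σx = 512, Σy = 461, Σx² = 38368, Σy² = 32669, Σxy = 33495
nΣxy − ΣxΣy = 234465 − 236032 = -1567
nΣx² − (Σx)² = 268576 − 262144 = 6432; nΣy² − (Σy)² = 228683 − 212521 = 16162
r = -1567 / √(6432 × 16162) = -1567 / 10195.7827 ≈ -0.154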